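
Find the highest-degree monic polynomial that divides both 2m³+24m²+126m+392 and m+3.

By polynomial division,
  2m³+24m²+126m+392 = (2m²+18m+72)(m+3) + (176)
  m+3 = ((1/176)m+3/176)(176) + (0)
The last nonzero remainder is the constant 176, so the polynomials are coprime and gcd = 1.

1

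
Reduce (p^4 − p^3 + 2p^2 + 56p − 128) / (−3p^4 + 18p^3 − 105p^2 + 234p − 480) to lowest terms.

Euclidean algorithm in ℚ[p]:
  p^4 − p^3 + 2p^2 + 56p − 128 = (−1/3)(−3p^4 + 18p^3 − 105p^2 + 234p − 480) + (5p^3 − 33p^2 + 134p − 288)
  −3p^4 + 18p^3 − 105p^2 + 234p − 480 = (−(3/5)p − 9/25)(5p^3 − 33p^2 + 134p − 288) + (−(912/25)p^2 + (2736/25)p − 14592/25)
  5p^3 − 33p^2 + 134p − 288 = (−(125/912)p + 75/152)(−(912/25)p^2 + (2736/25)p − 14592/25) + (0)
Last nonzero remainder: −(912/25)p^2 + (2736/25)p − 14592/25. Dividing through by −912/25 gives the monic gcd p^2 − 3p + 16.
Cancel p^2 − 3p + 16 from numerator and denominator to get the reduced form.

(−p^2 − 2p + 8)/(3p^2 − 9p + 30)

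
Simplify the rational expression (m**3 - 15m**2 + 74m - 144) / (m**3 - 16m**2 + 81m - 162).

Euclidean algorithm in ℚ[m]:
  m**3 - 15m**2 + 74m - 144 = (m**3 - 16m**2 + 81m - 162) + (m**2 - 7m + 18)
  m**3 - 16m**2 + 81m - 162 = (m - 9)(m**2 - 7m + 18) + (0)
The last nonzero remainder m**2 - 7m + 18 is already monic.
Cancel m**2 - 7m + 18 from numerator and denominator to get the reduced form.

(m - 8)/(m - 9)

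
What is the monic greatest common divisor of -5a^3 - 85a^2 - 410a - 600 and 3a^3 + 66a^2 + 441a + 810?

a^2 + 13a + 30

Euclidean algorithm in ℚ[a]:
  -5a^3 - 85a^2 - 410a - 600 = (-5/3)(3a^3 + 66a^2 + 441a + 810) + (25a^2 + 325a + 750)
  3a^3 + 66a^2 + 441a + 810 = ((3/25)a + 27/25)(25a^2 + 325a + 750) + (0)
Last nonzero remainder: 25a^2 + 325a + 750. Dividing through by 25 gives the monic gcd a^2 + 13a + 30.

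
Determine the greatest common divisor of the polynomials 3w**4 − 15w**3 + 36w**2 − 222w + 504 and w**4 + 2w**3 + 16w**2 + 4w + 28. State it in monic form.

Repeated division with remainder:
  3w**4 − 15w**3 + 36w**2 − 222w + 504 = (3)(w**4 + 2w**3 + 16w**2 + 4w + 28) + (−21w**3 − 12w**2 − 234w + 420)
  w**4 + 2w**3 + 16w**2 + 4w + 28 = (−(1/21)w − 10/147)(−21w**3 − 12w**2 − 234w + 420) + ((198/49)w**2 + (396/49)w + 396/7)
  −21w**3 − 12w**2 − 234w + 420 = (−(343/66)w + 245/33)((198/49)w**2 + (396/49)w + 396/7) + (0)
Last nonzero remainder: (198/49)w**2 + (396/49)w + 396/7. Dividing through by 198/49 gives the monic gcd w**2 + 2w + 14.

w**2 + 2w + 14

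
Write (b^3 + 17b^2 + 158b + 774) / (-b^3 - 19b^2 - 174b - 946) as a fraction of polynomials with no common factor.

(-b - 9)/(b + 11)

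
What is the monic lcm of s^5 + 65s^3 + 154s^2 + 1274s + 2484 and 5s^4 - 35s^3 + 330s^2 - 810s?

s^7 - 3s^6 + 65s^5 - 41s^4 + 812s^3 - 1338s^2 - 7452s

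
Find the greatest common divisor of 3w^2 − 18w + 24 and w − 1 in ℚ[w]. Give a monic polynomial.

By polynomial division,
  3w^2 − 18w + 24 = (3w − 15)(w − 1) + (9)
  w − 1 = ((1/9)w − 1/9)(9) + (0)
The last nonzero remainder is the constant 9, so the polynomials are coprime and gcd = 1.

1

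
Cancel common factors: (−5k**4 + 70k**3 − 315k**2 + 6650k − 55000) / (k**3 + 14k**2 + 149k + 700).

Apply the Euclidean algorithm:
  −5k**4 + 70k**3 − 315k**2 + 6650k − 55000 = (−5k + 140)(k**3 + 14k**2 + 149k + 700) + (−1530k**2 − 10710k − 153000)
  k**3 + 14k**2 + 149k + 700 = (−(1/1530)k − 7/1530)(−1530k**2 − 10710k − 153000) + (0)
Last nonzero remainder: −1530k**2 − 10710k − 153000. Dividing through by −1530 gives the monic gcd k**2 + 7k + 100.
Cancel k**2 + 7k + 100 from numerator and denominator to get the reduced form.

(−5k**2 + 105k − 550)/(k + 7)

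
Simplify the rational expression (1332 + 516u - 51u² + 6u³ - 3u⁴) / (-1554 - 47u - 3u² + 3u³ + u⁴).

Euclidean algorithm in ℚ[u]:
  -3u⁴ + 6u³ - 51u² + 516u + 1332 = (-3)(u⁴ + 3u³ - 3u² - 47u - 1554) + (15u³ - 60u² + 375u - 3330)
  u⁴ + 3u³ - 3u² - 47u - 1554 = ((1/15)u + 7/15)(15u³ - 60u² + 375u - 3330) + (0)
Last nonzero remainder: 15u³ - 60u² + 375u - 3330. Dividing through by 15 gives the monic gcd u³ - 4u² + 25u - 222.
Cancel u³ - 4u² + 25u - 222 from numerator and denominator to get the reduced form.

(-6 - 3u)/(7 + u)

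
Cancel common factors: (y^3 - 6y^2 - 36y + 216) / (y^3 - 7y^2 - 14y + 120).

(y^2 - 36)/(y^2 - y - 20)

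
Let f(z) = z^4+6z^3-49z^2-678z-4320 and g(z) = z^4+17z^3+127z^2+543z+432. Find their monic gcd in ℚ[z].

z^3+16z^2+111z+432

Repeated division with remainder:
  z^4+6z^3-49z^2-678z-4320 = (z^4+17z^3+127z^2+543z+432) + (-11z^3-176z^2-1221z-4752)
  z^4+17z^3+127z^2+543z+432 = (-(1/11)z-1/11)(-11z^3-176z^2-1221z-4752) + (0)
Last nonzero remainder: -11z^3-176z^2-1221z-4752. Dividing through by -11 gives the monic gcd z^3+16z^2+111z+432.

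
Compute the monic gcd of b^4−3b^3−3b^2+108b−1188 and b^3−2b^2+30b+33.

b^2−3b+33

Euclidean algorithm in ℚ[b]:
  b^4−3b^3−3b^2+108b−1188 = (b−1)(b^3−2b^2+30b+33) + (−35b^2+105b−1155)
  b^3−2b^2+30b+33 = (−(1/35)b−1/35)(−35b^2+105b−1155) + (0)
Last nonzero remainder: −35b^2+105b−1155. Dividing through by −35 gives the monic gcd b^2−3b+33.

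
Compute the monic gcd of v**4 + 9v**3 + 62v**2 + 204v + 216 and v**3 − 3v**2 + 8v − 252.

Apply the Euclidean algorithm:
  v**4 + 9v**3 + 62v**2 + 204v + 216 = (v + 12)(v**3 − 3v**2 + 8v − 252) + (90v**2 + 360v + 3240)
  v**3 − 3v**2 + 8v − 252 = ((1/90)v − 7/90)(90v**2 + 360v + 3240) + (0)
Last nonzero remainder: 90v**2 + 360v + 3240. Dividing through by 90 gives the monic gcd v**2 + 4v + 36.

v**2 + 4v + 36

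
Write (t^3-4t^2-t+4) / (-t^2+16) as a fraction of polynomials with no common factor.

Apply the Euclidean algorithm:
  t^3-4t^2-t+4 = (-t+4)(-t^2+16) + (15t-60)
  -t^2+16 = (-(1/15)t-4/15)(15t-60) + (0)
Last nonzero remainder: 15t-60. Dividing through by 15 gives the monic gcd t-4.
Cancel t-4 from numerator and denominator to get the reduced form.

(-t^2+1)/(t+4)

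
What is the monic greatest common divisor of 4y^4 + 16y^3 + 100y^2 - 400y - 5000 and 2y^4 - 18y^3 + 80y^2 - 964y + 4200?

y^2 + 4y + 50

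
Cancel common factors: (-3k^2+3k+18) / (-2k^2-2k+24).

Euclidean algorithm in ℚ[k]:
  -3k^2+3k+18 = (3/2)(-2k^2-2k+24) + (6k-18)
  -2k^2-2k+24 = (-(1/3)k-4/3)(6k-18) + (0)
Last nonzero remainder: 6k-18. Dividing through by 6 gives the monic gcd k-3.
Cancel k-3 from numerator and denominator to get the reduced form.

(3k+6)/(2k+8)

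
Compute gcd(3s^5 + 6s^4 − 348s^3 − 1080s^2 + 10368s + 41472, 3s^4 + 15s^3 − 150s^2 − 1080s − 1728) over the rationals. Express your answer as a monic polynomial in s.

Euclidean algorithm in ℚ[s]:
  3s^5 + 6s^4 − 348s^3 − 1080s^2 + 10368s + 41472 = (s − 3)(3s^4 + 15s^3 − 150s^2 − 1080s − 1728) + (−153s^3 − 450s^2 + 8856s + 36288)
  3s^4 + 15s^3 − 150s^2 − 1080s − 1728 = (−(1/51)s − 35/867)(−153s^3 − 450s^2 + 8856s + 36288) + ((1584/289)s^2 − (3168/289)s − 76032/289)
  −153s^3 − 450s^2 + 8856s + 36288 = (−(4913/176)s − 6069/44)((1584/289)s^2 − (3168/289)s − 76032/289) + (0)
Last nonzero remainder: (1584/289)s^2 − (3168/289)s − 76032/289. Dividing through by 1584/289 gives the monic gcd s^2 − 2s − 48.

s^2 − 2s − 48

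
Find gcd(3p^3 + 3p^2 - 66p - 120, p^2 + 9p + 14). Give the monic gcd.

Apply the Euclidean algorithm:
  3p^3 + 3p^2 - 66p - 120 = (3p - 24)(p^2 + 9p + 14) + (108p + 216)
  p^2 + 9p + 14 = ((1/108)p + 7/108)(108p + 216) + (0)
Last nonzero remainder: 108p + 216. Dividing through by 108 gives the monic gcd p + 2.

p + 2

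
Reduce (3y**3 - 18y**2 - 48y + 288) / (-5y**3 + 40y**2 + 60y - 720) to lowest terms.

Apply the Euclidean algorithm:
  3y**3 - 18y**2 - 48y + 288 = (-3/5)(-5y**3 + 40y**2 + 60y - 720) + (6y**2 - 12y - 144)
  -5y**3 + 40y**2 + 60y - 720 = (-(5/6)y + 5)(6y**2 - 12y - 144) + (0)
Last nonzero remainder: 6y**2 - 12y - 144. Dividing through by 6 gives the monic gcd y**2 - 2y - 24.
Cancel y**2 - 2y - 24 from numerator and denominator to get the reduced form.

(-3y + 12)/(5y - 30)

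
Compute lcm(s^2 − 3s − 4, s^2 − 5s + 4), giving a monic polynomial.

s^3 − 4s^2 − s + 4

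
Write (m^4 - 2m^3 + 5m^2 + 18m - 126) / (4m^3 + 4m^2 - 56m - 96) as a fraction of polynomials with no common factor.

(m^3 - 5m^2 + 20m - 42)/(4m^2 - 8m - 32)

Repeated division with remainder:
  m^4 - 2m^3 + 5m^2 + 18m - 126 = ((1/4)m - 3/4)(4m^3 + 4m^2 - 56m - 96) + (22m^2 - 198)
  4m^3 + 4m^2 - 56m - 96 = ((2/11)m + 2/11)(22m^2 - 198) + (-20m - 60)
  22m^2 - 198 = (-(11/10)m + 33/10)(-20m - 60) + (0)
Last nonzero remainder: -20m - 60. Dividing through by -20 gives the monic gcd m + 3.
Cancel m + 3 from numerator and denominator to get the reduced form.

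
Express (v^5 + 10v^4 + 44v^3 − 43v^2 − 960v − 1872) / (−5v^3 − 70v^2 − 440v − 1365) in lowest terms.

(−v^3 − 3v^2 + 16v + 48)/(5v + 35)

Repeated division with remainder:
  v^5 + 10v^4 + 44v^3 − 43v^2 − 960v − 1872 = (−(1/5)v^2 + (4/5)v − 12/5)(−5v^3 − 70v^2 − 440v − 1365) + (−132v^2 − 924v − 5148)
  −5v^3 − 70v^2 − 440v − 1365 = ((5/132)v + 35/132)(−132v^2 − 924v − 5148) + (0)
Last nonzero remainder: −132v^2 − 924v − 5148. Dividing through by −132 gives the monic gcd v^2 + 7v + 39.
Cancel v^2 + 7v + 39 from numerator and denominator to get the reduced form.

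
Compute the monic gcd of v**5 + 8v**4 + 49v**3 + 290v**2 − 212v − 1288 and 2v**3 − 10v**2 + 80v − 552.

v**2 + v + 46

Apply the Euclidean algorithm:
  v**5 + 8v**4 + 49v**3 + 290v**2 − 212v − 1288 = ((1/2)v**2 + (13/2)v + 37)(2v**3 − 10v**2 + 80v − 552) + (416v**2 + 416v + 19136)
  2v**3 − 10v**2 + 80v − 552 = ((1/208)v − 3/104)(416v**2 + 416v + 19136) + (0)
Last nonzero remainder: 416v**2 + 416v + 19136. Dividing through by 416 gives the monic gcd v**2 + v + 46.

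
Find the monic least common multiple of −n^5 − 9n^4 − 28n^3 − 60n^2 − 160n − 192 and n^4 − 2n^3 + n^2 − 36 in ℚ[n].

Euclidean algorithm in ℚ[n]:
  −n^5 − 9n^4 − 28n^3 − 60n^2 − 160n − 192 = (−n − 11)(n^4 − 2n^3 + n^2 − 36) + (−49n^3 − 49n^2 − 196n − 588)
  n^4 − 2n^3 + n^2 − 36 = (−(1/49)n + 3/49)(−49n^3 − 49n^2 − 196n − 588) + (0)
Last nonzero remainder: −49n^3 − 49n^2 − 196n − 588. Dividing through by −49 gives the monic gcd n^3 + n^2 + 4n + 12.
Then lcm(f, g) = f·g / gcd(f, g); expanding and making the result monic gives the answer.

n^6 + 6n^5 + n^4 − 24n^3 − 20n^2 − 288n − 576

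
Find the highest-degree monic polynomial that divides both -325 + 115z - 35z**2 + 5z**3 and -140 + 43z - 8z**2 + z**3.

-5 + z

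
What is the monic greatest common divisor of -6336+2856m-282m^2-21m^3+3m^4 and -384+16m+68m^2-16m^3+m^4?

-192+104m-18m^2+m^3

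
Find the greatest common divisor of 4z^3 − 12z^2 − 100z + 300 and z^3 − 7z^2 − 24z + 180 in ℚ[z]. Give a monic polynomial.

z + 5

Repeated division with remainder:
  4z^3 − 12z^2 − 100z + 300 = (4)(z^3 − 7z^2 − 24z + 180) + (16z^2 − 4z − 420)
  z^3 − 7z^2 − 24z + 180 = ((1/16)z − 27/64)(16z^2 − 4z − 420) + ((9/16)z + 45/16)
  16z^2 − 4z − 420 = ((256/9)z − 448/3)((9/16)z + 45/16) + (0)
Last nonzero remainder: (9/16)z + 45/16. Dividing through by 9/16 gives the monic gcd z + 5.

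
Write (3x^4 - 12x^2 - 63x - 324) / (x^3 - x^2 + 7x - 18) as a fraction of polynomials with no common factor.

Euclidean algorithm in ℚ[x]:
  3x^4 - 12x^2 - 63x - 324 = (3x + 3)(x^3 - x^2 + 7x - 18) + (-30x^2 - 30x - 270)
  x^3 - x^2 + 7x - 18 = (-(1/30)x + 1/15)(-30x^2 - 30x - 270) + (0)
Last nonzero remainder: -30x^2 - 30x - 270. Dividing through by -30 gives the monic gcd x^2 + x + 9.
Cancel x^2 + x + 9 from numerator and denominator to get the reduced form.

(3x^2 - 3x - 36)/(x - 2)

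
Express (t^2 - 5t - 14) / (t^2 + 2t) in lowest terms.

Repeated division with remainder:
  t^2 - 5t - 14 = (t^2 + 2t) + (-7t - 14)
  t^2 + 2t = (-(1/7)t)(-7t - 14) + (0)
Last nonzero remainder: -7t - 14. Dividing through by -7 gives the monic gcd t + 2.
Cancel t + 2 from numerator and denominator to get the reduced form.

(t - 7)/(t)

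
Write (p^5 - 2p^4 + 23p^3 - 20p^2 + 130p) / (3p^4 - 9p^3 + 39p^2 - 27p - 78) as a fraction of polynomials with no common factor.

Repeated division with remainder:
  p^5 - 2p^4 + 23p^3 - 20p^2 + 130p = ((1/3)p + 1/3)(3p^4 - 9p^3 + 39p^2 - 27p - 78) + (13p^3 - 24p^2 + 165p + 26)
  3p^4 - 9p^3 + 39p^2 - 27p - 78 = ((3/13)p - 45/169)(13p^3 - 24p^2 + 165p + 26) + (-(924/169)p^2 + (1848/169)p - 924/13)
  13p^3 - 24p^2 + 165p + 26 = (-(2197/924)p - 169/462)(-(924/169)p^2 + (1848/169)p - 924/13) + (0)
Last nonzero remainder: -(924/169)p^2 + (1848/169)p - 924/13. Dividing through by -924/169 gives the monic gcd p^2 - 2p + 13.
Cancel p^2 - 2p + 13 from numerator and denominator to get the reduced form.

(p^3 + 10p)/(3p^2 - 3p - 6)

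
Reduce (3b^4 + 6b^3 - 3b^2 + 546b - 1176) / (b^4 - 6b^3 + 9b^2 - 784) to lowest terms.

Euclidean algorithm in ℚ[b]:
  3b^4 + 6b^3 - 3b^2 + 546b - 1176 = (3)(b^4 - 6b^3 + 9b^2 - 784) + (24b^3 - 30b^2 + 546b + 1176)
  b^4 - 6b^3 + 9b^2 - 784 = ((1/24)b - 19/96)(24b^3 - 30b^2 + 546b + 1176) + (-(315/16)b^2 + (945/16)b - 2205/4)
  24b^3 - 30b^2 + 546b + 1176 = (-(128/105)b - 32/15)(-(315/16)b^2 + (945/16)b - 2205/4) + (0)
Last nonzero remainder: -(315/16)b^2 + (945/16)b - 2205/4. Dividing through by -315/16 gives the monic gcd b^2 - 3b + 28.
Cancel b^2 - 3b + 28 from numerator and denominator to get the reduced form.

(3b^2 + 15b - 42)/(b^2 - 3b - 28)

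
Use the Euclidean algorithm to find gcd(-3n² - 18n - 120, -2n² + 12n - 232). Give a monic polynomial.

Apply the Euclidean algorithm:
  -3n² - 18n - 120 = (3/2)(-2n² + 12n - 232) + (-36n + 228)
  -2n² + 12n - 232 = ((1/18)n + 1/54)(-36n + 228) + (-2126/9)
  -36n + 228 = ((162/1063)n - 1026/1063)(-2126/9) + (0)
The last nonzero remainder is the constant -2126/9, so the polynomials are coprime and gcd = 1.

1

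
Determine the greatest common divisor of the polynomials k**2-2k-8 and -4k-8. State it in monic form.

k+2

Euclidean algorithm in ℚ[k]:
  k**2-2k-8 = (-(1/4)k+1)(-4k-8) + (0)
Last nonzero remainder: -4k-8. Dividing through by -4 gives the monic gcd k+2.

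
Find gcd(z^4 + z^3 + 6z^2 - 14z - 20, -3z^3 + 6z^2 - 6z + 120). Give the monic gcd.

z^2 + 2z + 10

Euclidean algorithm in ℚ[z]:
  z^4 + z^3 + 6z^2 - 14z - 20 = (-(1/3)z - 1)(-3z^3 + 6z^2 - 6z + 120) + (10z^2 + 20z + 100)
  -3z^3 + 6z^2 - 6z + 120 = (-(3/10)z + 6/5)(10z^2 + 20z + 100) + (0)
Last nonzero remainder: 10z^2 + 20z + 100. Dividing through by 10 gives the monic gcd z^2 + 2z + 10.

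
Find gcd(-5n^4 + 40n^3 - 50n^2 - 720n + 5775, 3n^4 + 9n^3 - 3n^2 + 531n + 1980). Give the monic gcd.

n^3 - n^2 + 3n + 165

By polynomial division,
  -5n^4 + 40n^3 - 50n^2 - 720n + 5775 = (-5/3)(3n^4 + 9n^3 - 3n^2 + 531n + 1980) + (55n^3 - 55n^2 + 165n + 9075)
  3n^4 + 9n^3 - 3n^2 + 531n + 1980 = ((3/55)n + 12/55)(55n^3 - 55n^2 + 165n + 9075) + (0)
Last nonzero remainder: 55n^3 - 55n^2 + 165n + 9075. Dividing through by 55 gives the monic gcd n^3 - n^2 + 3n + 165.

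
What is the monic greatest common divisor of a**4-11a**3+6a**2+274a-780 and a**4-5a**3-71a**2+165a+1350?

Euclidean algorithm in ℚ[a]:
  a**4-11a**3+6a**2+274a-780 = (a**4-5a**3-71a**2+165a+1350) + (-6a**3+77a**2+109a-2130)
  a**4-5a**3-71a**2+165a+1350 = (-(1/6)a-47/36)(-6a**3+77a**2+109a-2130) + ((1717/36)a**2-(1717/36)a-8585/6)
  -6a**3+77a**2+109a-2130 = (-(216/1717)a+2556/1717)((1717/36)a**2-(1717/36)a-8585/6) + (0)
Last nonzero remainder: (1717/36)a**2-(1717/36)a-8585/6. Dividing through by 1717/36 gives the monic gcd a**2-a-30.

a**2-a-30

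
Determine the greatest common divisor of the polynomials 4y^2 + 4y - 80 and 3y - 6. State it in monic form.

1

Euclidean algorithm in ℚ[y]:
  4y^2 + 4y - 80 = ((4/3)y + 4)(3y - 6) + (-56)
  3y - 6 = (-(3/56)y + 3/28)(-56) + (0)
The last nonzero remainder is the constant -56, so the polynomials are coprime and gcd = 1.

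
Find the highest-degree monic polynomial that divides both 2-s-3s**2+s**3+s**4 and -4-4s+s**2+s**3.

2+3s+s**2

Apply the Euclidean algorithm:
  s**4+s**3-3s**2-s+2 = (s)(s**3+s**2-4s-4) + (s**2+3s+2)
  s**3+s**2-4s-4 = (s-2)(s**2+3s+2) + (0)
The last nonzero remainder s**2+3s+2 is already monic.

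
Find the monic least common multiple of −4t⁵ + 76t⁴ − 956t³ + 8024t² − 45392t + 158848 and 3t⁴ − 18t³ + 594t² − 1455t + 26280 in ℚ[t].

Apply the Euclidean algorithm:
  −4t⁵ + 76t⁴ − 956t³ + 8024t² − 45392t + 158848 = (−(4/3)t + 52/3)(3t⁴ − 18t³ + 594t² − 1455t + 26280) + (148t³ − 4212t² + 14868t − 296672)
  3t⁴ − 18t³ + 594t² − 1455t + 26280 = ((3/148)t + 2493/5476)(148t³ − 4212t² + 14868t − 296672) + ((3025728/1369)t² − (3025728/1369)t + 220878144/1369)
  148t³ − 4212t² + 14868t − 296672 = ((50653/756432)t − 173863/94554)((3025728/1369)t² − (3025728/1369)t + 220878144/1369) + (0)
Last nonzero remainder: (3025728/1369)t² − (3025728/1369)t + 220878144/1369. Dividing through by 3025728/1369 gives the monic gcd t² − t + 73.
Then lcm(f, g) = f·g / gcd(f, g); expanding and making the result monic gives the answer.

t⁷ − 24t⁶ + 454t⁵ − 5481t⁴ + 50058t³ − 337172t² + 1560320t − 4765440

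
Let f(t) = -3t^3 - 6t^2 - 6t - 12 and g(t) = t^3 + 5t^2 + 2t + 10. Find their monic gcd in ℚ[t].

t^2 + 2

By polynomial division,
  -3t^3 - 6t^2 - 6t - 12 = (-3)(t^3 + 5t^2 + 2t + 10) + (9t^2 + 18)
  t^3 + 5t^2 + 2t + 10 = ((1/9)t + 5/9)(9t^2 + 18) + (0)
Last nonzero remainder: 9t^2 + 18. Dividing through by 9 gives the monic gcd t^2 + 2.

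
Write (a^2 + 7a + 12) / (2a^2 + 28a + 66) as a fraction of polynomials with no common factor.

(a + 4)/(2a + 22)

Apply the Euclidean algorithm:
  a^2 + 7a + 12 = (1/2)(2a^2 + 28a + 66) + (-7a - 21)
  2a^2 + 28a + 66 = (-(2/7)a - 22/7)(-7a - 21) + (0)
Last nonzero remainder: -7a - 21. Dividing through by -7 gives the monic gcd a + 3.
Cancel a + 3 from numerator and denominator to get the reduced form.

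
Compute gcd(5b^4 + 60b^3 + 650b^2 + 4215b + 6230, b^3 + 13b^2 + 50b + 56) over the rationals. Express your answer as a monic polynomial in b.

b^2 + 9b + 14

Apply the Euclidean algorithm:
  5b^4 + 60b^3 + 650b^2 + 4215b + 6230 = (5b - 5)(b^3 + 13b^2 + 50b + 56) + (465b^2 + 4185b + 6510)
  b^3 + 13b^2 + 50b + 56 = ((1/465)b + 4/465)(465b^2 + 4185b + 6510) + (0)
Last nonzero remainder: 465b^2 + 4185b + 6510. Dividing through by 465 gives the monic gcd b^2 + 9b + 14.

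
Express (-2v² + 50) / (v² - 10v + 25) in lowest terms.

Apply the Euclidean algorithm:
  -2v² + 50 = (-2)(v² - 10v + 25) + (-20v + 100)
  v² - 10v + 25 = (-(1/20)v + 1/4)(-20v + 100) + (0)
Last nonzero remainder: -20v + 100. Dividing through by -20 gives the monic gcd v - 5.
Cancel v - 5 from numerator and denominator to get the reduced form.

(-2v - 10)/(v - 5)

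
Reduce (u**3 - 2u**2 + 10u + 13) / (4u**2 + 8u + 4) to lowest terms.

(u**2 - 3u + 13)/(4u + 4)

By polynomial division,
  u**3 - 2u**2 + 10u + 13 = ((1/4)u - 1)(4u**2 + 8u + 4) + (17u + 17)
  4u**2 + 8u + 4 = ((4/17)u + 4/17)(17u + 17) + (0)
Last nonzero remainder: 17u + 17. Dividing through by 17 gives the monic gcd u + 1.
Cancel u + 1 from numerator and denominator to get the reduced form.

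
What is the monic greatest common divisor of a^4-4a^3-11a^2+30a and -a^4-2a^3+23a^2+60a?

Euclidean algorithm in ℚ[a]:
  a^4-4a^3-11a^2+30a = (-1)(-a^4-2a^3+23a^2+60a) + (-6a^3+12a^2+90a)
  -a^4-2a^3+23a^2+60a = ((1/6)a+2/3)(-6a^3+12a^2+90a) + (0)
Last nonzero remainder: -6a^3+12a^2+90a. Dividing through by -6 gives the monic gcd a^3-2a^2-15a.

a^3-2a^2-15a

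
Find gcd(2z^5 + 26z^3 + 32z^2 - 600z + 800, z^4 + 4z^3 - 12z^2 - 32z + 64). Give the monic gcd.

z^3 - 12z + 16

Apply the Euclidean algorithm:
  2z^5 + 26z^3 + 32z^2 - 600z + 800 = (2z - 8)(z^4 + 4z^3 - 12z^2 - 32z + 64) + (82z^3 - 984z + 1312)
  z^4 + 4z^3 - 12z^2 - 32z + 64 = ((1/82)z + 2/41)(82z^3 - 984z + 1312) + (0)
Last nonzero remainder: 82z^3 - 984z + 1312. Dividing through by 82 gives the monic gcd z^3 - 12z + 16.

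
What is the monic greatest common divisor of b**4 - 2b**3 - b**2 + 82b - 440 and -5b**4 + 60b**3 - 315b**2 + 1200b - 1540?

b**2 - 3b + 22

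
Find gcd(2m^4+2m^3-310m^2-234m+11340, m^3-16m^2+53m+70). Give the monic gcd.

m^2-17m+70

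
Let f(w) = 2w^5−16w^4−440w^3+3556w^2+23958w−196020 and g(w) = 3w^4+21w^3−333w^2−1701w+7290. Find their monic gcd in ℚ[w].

w^2+w−90

By polynomial division,
  2w^5−16w^4−440w^3+3556w^2+23958w−196020 = ((2/3)w−10)(3w^4+21w^3−333w^2−1701w+7290) + (−8w^3+1360w^2+2088w−123120)
  3w^4+21w^3−333w^2−1701w+7290 = (−(3/8)w−531/8)(−8w^3+1360w^2+2088w−123120) + (90720w^2+90720w−8164800)
  −8w^3+1360w^2+2088w−123120 = (−(1/11340)w+19/1260)(90720w^2+90720w−8164800) + (0)
Last nonzero remainder: 90720w^2+90720w−8164800. Dividing through by 90720 gives the monic gcd w^2+w−90.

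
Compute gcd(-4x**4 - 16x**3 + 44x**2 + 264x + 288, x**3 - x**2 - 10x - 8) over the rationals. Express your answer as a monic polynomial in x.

x**2 - 2x - 8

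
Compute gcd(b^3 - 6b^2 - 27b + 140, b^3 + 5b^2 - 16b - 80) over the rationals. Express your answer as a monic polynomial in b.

b^2 + b - 20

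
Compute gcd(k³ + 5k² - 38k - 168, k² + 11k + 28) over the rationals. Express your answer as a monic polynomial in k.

k² + 11k + 28

By polynomial division,
  k³ + 5k² - 38k - 168 = (k - 6)(k² + 11k + 28) + (0)
The last nonzero remainder k² + 11k + 28 is already monic.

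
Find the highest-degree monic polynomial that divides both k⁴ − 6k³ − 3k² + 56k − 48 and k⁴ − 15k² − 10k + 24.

k³ − 2k² − 11k + 12

Apply the Euclidean algorithm:
  k⁴ − 6k³ − 3k² + 56k − 48 = (k⁴ − 15k² − 10k + 24) + (−6k³ + 12k² + 66k − 72)
  k⁴ − 15k² − 10k + 24 = (−(1/6)k − 1/3)(−6k³ + 12k² + 66k − 72) + (0)
Last nonzero remainder: −6k³ + 12k² + 66k − 72. Dividing through by −6 gives the monic gcd k³ − 2k² − 11k + 12.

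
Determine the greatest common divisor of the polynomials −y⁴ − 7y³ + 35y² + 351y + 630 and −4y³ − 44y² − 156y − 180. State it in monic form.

Repeated division with remainder:
  −y⁴ − 7y³ + 35y² + 351y + 630 = ((1/4)y − 1)(−4y³ − 44y² − 156y − 180) + (30y² + 240y + 450)
  −4y³ − 44y² − 156y − 180 = (−(2/15)y − 2/5)(30y² + 240y + 450) + (0)
Last nonzero remainder: 30y² + 240y + 450. Dividing through by 30 gives the monic gcd y² + 8y + 15.

y² + 8y + 15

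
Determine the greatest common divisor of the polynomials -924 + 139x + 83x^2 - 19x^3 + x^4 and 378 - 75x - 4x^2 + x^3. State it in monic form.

-7 + x

Euclidean algorithm in ℚ[x]:
  x^4 - 19x^3 + 83x^2 + 139x - 924 = (x - 15)(x^3 - 4x^2 - 75x + 378) + (98x^2 - 1364x + 4746)
  x^3 - 4x^2 - 75x + 378 = ((1/98)x + 243/2401)(98x^2 - 1364x + 4746) + ((35100/2401)x - 35100/343)
  98x^2 - 1364x + 4746 = ((117649/17550)x - 271313/5850)((35100/2401)x - 35100/343) + (0)
Last nonzero remainder: (35100/2401)x - 35100/343. Dividing through by 35100/2401 gives the monic gcd x - 7.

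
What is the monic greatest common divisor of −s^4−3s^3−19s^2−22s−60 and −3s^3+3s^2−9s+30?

s^2+s+5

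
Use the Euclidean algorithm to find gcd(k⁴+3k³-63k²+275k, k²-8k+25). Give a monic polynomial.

k²-8k+25

Euclidean algorithm in ℚ[k]:
  k⁴+3k³-63k²+275k = (k²+11k)(k²-8k+25) + (0)
The last nonzero remainder k²-8k+25 is already monic.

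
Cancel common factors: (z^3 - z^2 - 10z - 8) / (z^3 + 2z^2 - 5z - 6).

(z^2 - 2z - 8)/(z^2 + z - 6)

By polynomial division,
  z^3 - z^2 - 10z - 8 = (z^3 + 2z^2 - 5z - 6) + (-3z^2 - 5z - 2)
  z^3 + 2z^2 - 5z - 6 = (-(1/3)z - 1/9)(-3z^2 - 5z - 2) + (-(56/9)z - 56/9)
  -3z^2 - 5z - 2 = ((27/56)z + 9/28)(-(56/9)z - 56/9) + (0)
Last nonzero remainder: -(56/9)z - 56/9. Dividing through by -56/9 gives the monic gcd z + 1.
Cancel z + 1 from numerator and denominator to get the reduced form.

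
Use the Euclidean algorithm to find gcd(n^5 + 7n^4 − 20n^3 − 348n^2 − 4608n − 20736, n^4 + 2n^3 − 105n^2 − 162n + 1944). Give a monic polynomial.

n^2 − 3n − 54

Apply the Euclidean algorithm:
  n^5 + 7n^4 − 20n^3 − 348n^2 − 4608n − 20736 = (n + 5)(n^4 + 2n^3 − 105n^2 − 162n + 1944) + (75n^3 + 339n^2 − 5742n − 30456)
  n^4 + 2n^3 − 105n^2 − 162n + 1944 = ((1/75)n − 21/625)(75n^3 + 339n^2 − 5742n − 30456) + (−(10656/625)n^2 + (31968/625)n + 575424/625)
  75n^3 + 339n^2 − 5742n − 30456 = (−(15625/3552)n − 29375/888)(−(10656/625)n^2 + (31968/625)n + 575424/625) + (0)
Last nonzero remainder: −(10656/625)n^2 + (31968/625)n + 575424/625. Dividing through by −10656/625 gives the monic gcd n^2 − 3n − 54.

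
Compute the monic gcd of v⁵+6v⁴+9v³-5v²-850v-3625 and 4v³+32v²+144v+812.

v²+v+29

Repeated division with remainder:
  v⁵+6v⁴+9v³-5v²-850v-3625 = ((1/4)v²-(1/2)v-11/4)(4v³+32v²+144v+812) + (-48v²-48v-1392)
  4v³+32v²+144v+812 = (-(1/12)v-7/12)(-48v²-48v-1392) + (0)
Last nonzero remainder: -48v²-48v-1392. Dividing through by -48 gives the monic gcd v²+v+29.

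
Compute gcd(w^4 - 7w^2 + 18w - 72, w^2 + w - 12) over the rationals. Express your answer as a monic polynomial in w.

w^2 + w - 12

By polynomial division,
  w^4 - 7w^2 + 18w - 72 = (w^2 - w + 6)(w^2 + w - 12) + (0)
The last nonzero remainder w^2 + w - 12 is already monic.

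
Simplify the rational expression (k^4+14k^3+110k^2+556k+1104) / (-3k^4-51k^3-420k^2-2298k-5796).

(-k-4)/(3k+21)

Euclidean algorithm in ℚ[k]:
  k^4+14k^3+110k^2+556k+1104 = (-1/3)(-3k^4-51k^3-420k^2-2298k-5796) + (-3k^3-30k^2-210k-828)
  -3k^4-51k^3-420k^2-2298k-5796 = (k+7)(-3k^3-30k^2-210k-828) + (0)
Last nonzero remainder: -3k^3-30k^2-210k-828. Dividing through by -3 gives the monic gcd k^3+10k^2+70k+276.
Cancel k^3+10k^2+70k+276 from numerator and denominator to get the reduced form.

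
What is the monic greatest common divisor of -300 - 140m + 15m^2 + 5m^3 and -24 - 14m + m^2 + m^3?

2 + m

Euclidean algorithm in ℚ[m]:
  5m^3 + 15m^2 - 140m - 300 = (5)(m^3 + m^2 - 14m - 24) + (10m^2 - 70m - 180)
  m^3 + m^2 - 14m - 24 = ((1/10)m + 4/5)(10m^2 - 70m - 180) + (60m + 120)
  10m^2 - 70m - 180 = ((1/6)m - 3/2)(60m + 120) + (0)
Last nonzero remainder: 60m + 120. Dividing through by 60 gives the monic gcd m + 2.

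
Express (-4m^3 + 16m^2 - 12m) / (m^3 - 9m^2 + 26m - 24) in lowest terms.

(-4m^2 + 4m)/(m^2 - 6m + 8)

Apply the Euclidean algorithm:
  -4m^3 + 16m^2 - 12m = (-4)(m^3 - 9m^2 + 26m - 24) + (-20m^2 + 92m - 96)
  m^3 - 9m^2 + 26m - 24 = (-(1/20)m + 11/50)(-20m^2 + 92m - 96) + ((24/25)m - 72/25)
  -20m^2 + 92m - 96 = (-(125/6)m + 100/3)((24/25)m - 72/25) + (0)
Last nonzero remainder: (24/25)m - 72/25. Dividing through by 24/25 gives the monic gcd m - 3.
Cancel m - 3 from numerator and denominator to get the reduced form.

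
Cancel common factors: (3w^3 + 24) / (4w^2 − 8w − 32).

(3w^2 − 6w + 12)/(4w − 16)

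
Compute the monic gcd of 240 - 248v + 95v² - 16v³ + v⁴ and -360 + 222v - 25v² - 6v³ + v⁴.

-60 + 47v - 12v² + v³

Euclidean algorithm in ℚ[v]:
  v⁴ - 16v³ + 95v² - 248v + 240 = (v⁴ - 6v³ - 25v² + 222v - 360) + (-10v³ + 120v² - 470v + 600)
  v⁴ - 6v³ - 25v² + 222v - 360 = (-(1/10)v - 3/5)(-10v³ + 120v² - 470v + 600) + (0)
Last nonzero remainder: -10v³ + 120v² - 470v + 600. Dividing through by -10 gives the monic gcd v³ - 12v² + 47v - 60.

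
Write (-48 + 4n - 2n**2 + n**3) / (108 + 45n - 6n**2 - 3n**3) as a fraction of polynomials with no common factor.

By polynomial division,
  n**3 - 2n**2 + 4n - 48 = (-1/3)(-3n**3 - 6n**2 + 45n + 108) + (-4n**2 + 19n - 12)
  -3n**3 - 6n**2 + 45n + 108 = ((3/4)n + 81/16)(-4n**2 + 19n - 12) + (-(675/16)n + 675/4)
  -4n**2 + 19n - 12 = ((64/675)n - 16/225)(-(675/16)n + 675/4) + (0)
Last nonzero remainder: -(675/16)n + 675/4. Dividing through by -675/16 gives the monic gcd n - 4.
Cancel n - 4 from numerator and denominator to get the reduced form.

(-12 - 2n - n**2)/(27 + 18n + 3n**2)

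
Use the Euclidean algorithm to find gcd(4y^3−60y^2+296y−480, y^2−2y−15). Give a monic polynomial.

y−5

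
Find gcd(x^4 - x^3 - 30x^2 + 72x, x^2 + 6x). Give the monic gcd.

x^2 + 6x

By polynomial division,
  x^4 - x^3 - 30x^2 + 72x = (x^2 - 7x + 12)(x^2 + 6x) + (0)
The last nonzero remainder x^2 + 6x is already monic.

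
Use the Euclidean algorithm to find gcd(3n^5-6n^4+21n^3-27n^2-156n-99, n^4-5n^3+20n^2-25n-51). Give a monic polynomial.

Repeated division with remainder:
  3n^5-6n^4+21n^3-27n^2-156n-99 = (3n+9)(n^4-5n^3+20n^2-25n-51) + (6n^3-132n^2+222n+360)
  n^4-5n^3+20n^2-25n-51 = ((1/6)n+17/6)(6n^3-132n^2+222n+360) + (357n^2-714n-1071)
  6n^3-132n^2+222n+360 = ((2/119)n-40/119)(357n^2-714n-1071) + (0)
Last nonzero remainder: 357n^2-714n-1071. Dividing through by 357 gives the monic gcd n^2-2n-3.

n^2-2n-3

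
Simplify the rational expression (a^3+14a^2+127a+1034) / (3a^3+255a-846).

Euclidean algorithm in ℚ[a]:
  a^3+14a^2+127a+1034 = (1/3)(3a^3+255a-846) + (14a^2+42a+1316)
  3a^3+255a-846 = ((3/14)a-9/14)(14a^2+42a+1316) + (0)
Last nonzero remainder: 14a^2+42a+1316. Dividing through by 14 gives the monic gcd a^2+3a+94.
Cancel a^2+3a+94 from numerator and denominator to get the reduced form.

(a+11)/(3a-9)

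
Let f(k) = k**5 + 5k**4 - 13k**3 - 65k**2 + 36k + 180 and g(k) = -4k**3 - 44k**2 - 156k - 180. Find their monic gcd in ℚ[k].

By polynomial division,
  k**5 + 5k**4 - 13k**3 - 65k**2 + 36k + 180 = (-(1/4)k**2 + (3/2)k - 7/2)(-4k**3 - 44k**2 - 156k - 180) + (-30k**2 - 240k - 450)
  -4k**3 - 44k**2 - 156k - 180 = ((2/15)k + 2/5)(-30k**2 - 240k - 450) + (0)
Last nonzero remainder: -30k**2 - 240k - 450. Dividing through by -30 gives the monic gcd k**2 + 8k + 15.

k**2 + 8k + 15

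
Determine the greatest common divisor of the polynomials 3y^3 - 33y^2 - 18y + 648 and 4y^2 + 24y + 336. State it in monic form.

1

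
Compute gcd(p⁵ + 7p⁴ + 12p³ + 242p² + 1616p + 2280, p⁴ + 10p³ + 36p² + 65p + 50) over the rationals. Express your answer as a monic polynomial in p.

p² + 7p + 10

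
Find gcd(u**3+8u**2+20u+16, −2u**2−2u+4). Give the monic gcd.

u+2

Euclidean algorithm in ℚ[u]:
  u**3+8u**2+20u+16 = (−(1/2)u−7/2)(−2u**2−2u+4) + (15u+30)
  −2u**2−2u+4 = (−(2/15)u+2/15)(15u+30) + (0)
Last nonzero remainder: 15u+30. Dividing through by 15 gives the monic gcd u+2.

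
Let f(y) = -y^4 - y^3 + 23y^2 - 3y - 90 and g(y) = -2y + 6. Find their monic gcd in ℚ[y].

y - 3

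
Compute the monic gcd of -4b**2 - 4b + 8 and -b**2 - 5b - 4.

1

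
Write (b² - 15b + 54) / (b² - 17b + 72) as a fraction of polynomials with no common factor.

(b - 6)/(b - 8)

By polynomial division,
  b² - 15b + 54 = (b² - 17b + 72) + (2b - 18)
  b² - 17b + 72 = ((1/2)b - 4)(2b - 18) + (0)
Last nonzero remainder: 2b - 18. Dividing through by 2 gives the monic gcd b - 9.
Cancel b - 9 from numerator and denominator to get the reduced form.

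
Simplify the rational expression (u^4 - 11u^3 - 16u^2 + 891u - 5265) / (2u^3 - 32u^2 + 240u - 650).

(u^2 - 81)/(2u - 10)

Apply the Euclidean algorithm:
  u^4 - 11u^3 - 16u^2 + 891u - 5265 = ((1/2)u + 5/2)(2u^3 - 32u^2 + 240u - 650) + (-56u^2 + 616u - 3640)
  2u^3 - 32u^2 + 240u - 650 = (-(1/28)u + 5/28)(-56u^2 + 616u - 3640) + (0)
Last nonzero remainder: -56u^2 + 616u - 3640. Dividing through by -56 gives the monic gcd u^2 - 11u + 65.
Cancel u^2 - 11u + 65 from numerator and denominator to get the reduced form.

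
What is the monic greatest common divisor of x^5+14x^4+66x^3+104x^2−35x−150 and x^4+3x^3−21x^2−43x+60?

Repeated division with remainder:
  x^5+14x^4+66x^3+104x^2−35x−150 = (x+11)(x^4+3x^3−21x^2−43x+60) + (54x^3+378x^2+378x−810)
  x^4+3x^3−21x^2−43x+60 = ((1/54)x−2/27)(54x^3+378x^2+378x−810) + (0)
Last nonzero remainder: 54x^3+378x^2+378x−810. Dividing through by 54 gives the monic gcd x^3+7x^2+7x−15.

x^3+7x^2+7x−15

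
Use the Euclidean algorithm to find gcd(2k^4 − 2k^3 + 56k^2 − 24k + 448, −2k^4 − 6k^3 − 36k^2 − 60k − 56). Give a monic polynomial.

k^2 + k + 14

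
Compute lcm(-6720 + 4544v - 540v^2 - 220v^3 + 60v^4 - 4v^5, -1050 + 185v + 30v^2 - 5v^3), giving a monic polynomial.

10080 - 5136v - 326v^2 + 465v^3 - 35v^4 - 9v^5 + v^6

Euclidean algorithm in ℚ[v]:
  -4v^5 + 60v^4 - 220v^3 - 540v^2 + 4544v - 6720 = ((4/5)v^2 - (36/5)v + 152/5)(-5v^3 + 30v^2 + 185v - 1050) + (720v^2 - 8640v + 25200)
  -5v^3 + 30v^2 + 185v - 1050 = (-(1/144)v - 1/24)(720v^2 - 8640v + 25200) + (0)
Last nonzero remainder: 720v^2 - 8640v + 25200. Dividing through by 720 gives the monic gcd v^2 - 12v + 35.
Then lcm(f, g) = f·g / gcd(f, g); expanding and making the result monic gives the answer.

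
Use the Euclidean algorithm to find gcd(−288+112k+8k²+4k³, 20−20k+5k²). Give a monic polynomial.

−2+k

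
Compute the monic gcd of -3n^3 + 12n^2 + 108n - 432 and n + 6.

n + 6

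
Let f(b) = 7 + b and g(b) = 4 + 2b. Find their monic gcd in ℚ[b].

1

Repeated division with remainder:
  b + 7 = (1/2)(2b + 4) + (5)
  2b + 4 = ((2/5)b + 4/5)(5) + (0)
The last nonzero remainder is the constant 5, so the polynomials are coprime and gcd = 1.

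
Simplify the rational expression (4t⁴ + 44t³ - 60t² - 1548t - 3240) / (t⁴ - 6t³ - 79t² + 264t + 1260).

(4t² + 56t + 180)/(t² - 3t - 70)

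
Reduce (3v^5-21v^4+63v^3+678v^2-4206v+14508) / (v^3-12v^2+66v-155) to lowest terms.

By polynomial division,
  3v^5-21v^4+63v^3+678v^2-4206v+14508 = (3v^2+15v+45)(v^3-12v^2+66v-155) + (693v^2-4851v+21483)
  v^3-12v^2+66v-155 = ((1/693)v-5/693)(693v^2-4851v+21483) + (0)
Last nonzero remainder: 693v^2-4851v+21483. Dividing through by 693 gives the monic gcd v^2-7v+31.
Cancel v^2-7v+31 from numerator and denominator to get the reduced form.

(3v^3-30v+468)/(v-5)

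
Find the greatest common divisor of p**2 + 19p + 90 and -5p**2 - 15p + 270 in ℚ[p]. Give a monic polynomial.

p + 9

By polynomial division,
  p**2 + 19p + 90 = (-1/5)(-5p**2 - 15p + 270) + (16p + 144)
  -5p**2 - 15p + 270 = (-(5/16)p + 15/8)(16p + 144) + (0)
Last nonzero remainder: 16p + 144. Dividing through by 16 gives the monic gcd p + 9.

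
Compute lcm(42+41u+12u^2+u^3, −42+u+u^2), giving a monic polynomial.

−252−204u−31u^2+6u^3+u^4

Apply the Euclidean algorithm:
  u^3+12u^2+41u+42 = (u+11)(u^2+u−42) + (72u+504)
  u^2+u−42 = ((1/72)u−1/12)(72u+504) + (0)
Last nonzero remainder: 72u+504. Dividing through by 72 gives the monic gcd u+7.
Then lcm(f, g) = f·g / gcd(f, g); expanding and making the result monic gives the answer.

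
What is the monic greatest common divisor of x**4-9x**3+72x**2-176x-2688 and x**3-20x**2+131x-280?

x-8

Apply the Euclidean algorithm:
  x**4-9x**3+72x**2-176x-2688 = (x+11)(x**3-20x**2+131x-280) + (161x**2-1337x+392)
  x**3-20x**2+131x-280 = ((1/161)x-269/3703)(161x**2-1337x+392) + ((16632/529)x-133056/529)
  161x**2-1337x+392 = ((12167/2376)x-3703/2376)((16632/529)x-133056/529) + (0)
Last nonzero remainder: (16632/529)x-133056/529. Dividing through by 16632/529 gives the monic gcd x-8.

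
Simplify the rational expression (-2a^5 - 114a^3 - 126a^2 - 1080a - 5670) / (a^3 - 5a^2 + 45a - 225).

(-2a^3 - 24a - 126)/(a - 5)

Euclidean algorithm in ℚ[a]:
  -2a^5 - 114a^3 - 126a^2 - 1080a - 5670 = (-2a^2 - 10a - 74)(a^3 - 5a^2 + 45a - 225) + (-496a^2 - 22320)
  a^3 - 5a^2 + 45a - 225 = (-(1/496)a + 5/496)(-496a^2 - 22320) + (0)
Last nonzero remainder: -496a^2 - 22320. Dividing through by -496 gives the monic gcd a^2 + 45.
Cancel a^2 + 45 from numerator and denominator to get the reduced form.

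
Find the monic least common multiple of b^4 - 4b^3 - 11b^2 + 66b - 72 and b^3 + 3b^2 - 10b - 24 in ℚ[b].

By polynomial division,
  b^4 - 4b^3 - 11b^2 + 66b - 72 = (b - 7)(b^3 + 3b^2 - 10b - 24) + (20b^2 + 20b - 240)
  b^3 + 3b^2 - 10b - 24 = ((1/20)b + 1/10)(20b^2 + 20b - 240) + (0)
Last nonzero remainder: 20b^2 + 20b - 240. Dividing through by 20 gives the monic gcd b^2 + b - 12.
Then lcm(f, g) = f·g / gcd(f, g); expanding and making the result monic gives the answer.

b^5 - 2b^4 - 19b^3 + 44b^2 + 60b - 144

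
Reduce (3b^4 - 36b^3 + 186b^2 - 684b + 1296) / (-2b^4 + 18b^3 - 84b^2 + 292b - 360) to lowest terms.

Repeated division with remainder:
  3b^4 - 36b^3 + 186b^2 - 684b + 1296 = (-3/2)(-2b^4 + 18b^3 - 84b^2 + 292b - 360) + (-9b^3 + 60b^2 - 246b + 756)
  -2b^4 + 18b^3 - 84b^2 + 292b - 360 = ((2/9)b - 14/27)(-9b^3 + 60b^2 - 246b + 756) + ((16/9)b^2 - (32/9)b + 32)
  -9b^3 + 60b^2 - 246b + 756 = (-(81/16)b + 189/8)((16/9)b^2 - (32/9)b + 32) + (0)
Last nonzero remainder: (16/9)b^2 - (32/9)b + 32. Dividing through by 16/9 gives the monic gcd b^2 - 2b + 18.
Cancel b^2 - 2b + 18 from numerator and denominator to get the reduced form.

(-3b^2 + 30b - 72)/(2b^2 - 14b + 20)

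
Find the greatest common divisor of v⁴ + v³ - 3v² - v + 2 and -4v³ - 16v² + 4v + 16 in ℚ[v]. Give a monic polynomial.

v² - 1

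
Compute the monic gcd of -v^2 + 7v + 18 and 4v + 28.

1

Repeated division with remainder:
  -v^2 + 7v + 18 = (-(1/4)v + 7/2)(4v + 28) + (-80)
  4v + 28 = (-(1/20)v - 7/20)(-80) + (0)
The last nonzero remainder is the constant -80, so the polynomials are coprime and gcd = 1.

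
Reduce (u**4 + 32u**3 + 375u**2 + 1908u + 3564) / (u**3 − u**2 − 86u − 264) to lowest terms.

(u**3 + 26u**2 + 219u + 594)/(u**2 − 7u − 44)

By polynomial division,
  u**4 + 32u**3 + 375u**2 + 1908u + 3564 = (u + 33)(u**3 − u**2 − 86u − 264) + (494u**2 + 5010u + 12276)
  u**3 − u**2 − 86u − 264 = ((1/494)u − 1376/61009)(494u**2 + 5010u + 12276) + ((130900/61009)u + 785400/61009)
  494u**2 + 5010u + 12276 = ((15069223/65450)u + 5673837/5950)((130900/61009)u + 785400/61009) + (0)
Last nonzero remainder: (130900/61009)u + 785400/61009. Dividing through by 130900/61009 gives the monic gcd u + 6.
Cancel u + 6 from numerator and denominator to get the reduced form.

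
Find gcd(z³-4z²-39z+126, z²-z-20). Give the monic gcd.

1

By polynomial division,
  z³-4z²-39z+126 = (z-3)(z²-z-20) + (-22z+66)
  z²-z-20 = (-(1/22)z-1/11)(-22z+66) + (-14)
  -22z+66 = ((11/7)z-33/7)(-14) + (0)
The last nonzero remainder is the constant -14, so the polynomials are coprime and gcd = 1.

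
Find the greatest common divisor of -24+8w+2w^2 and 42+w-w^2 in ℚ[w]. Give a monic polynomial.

Apply the Euclidean algorithm:
  2w^2+8w-24 = (-2)(-w^2+w+42) + (10w+60)
  -w^2+w+42 = (-(1/10)w+7/10)(10w+60) + (0)
Last nonzero remainder: 10w+60. Dividing through by 10 gives the monic gcd w+6.

6+w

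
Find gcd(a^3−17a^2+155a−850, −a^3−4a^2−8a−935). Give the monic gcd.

a^2−7a+85

Repeated division with remainder:
  a^3−17a^2+155a−850 = (−1)(−a^3−4a^2−8a−935) + (−21a^2+147a−1785)
  −a^3−4a^2−8a−935 = ((1/21)a+11/21)(−21a^2+147a−1785) + (0)
Last nonzero remainder: −21a^2+147a−1785. Dividing through by −21 gives the monic gcd a^2−7a+85.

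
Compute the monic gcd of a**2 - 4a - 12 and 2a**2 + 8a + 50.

Apply the Euclidean algorithm:
  a**2 - 4a - 12 = (1/2)(2a**2 + 8a + 50) + (-8a - 37)
  2a**2 + 8a + 50 = (-(1/4)a + 5/32)(-8a - 37) + (1785/32)
  -8a - 37 = (-(256/1785)a - 1184/1785)(1785/32) + (0)
The last nonzero remainder is the constant 1785/32, so the polynomials are coprime and gcd = 1.

1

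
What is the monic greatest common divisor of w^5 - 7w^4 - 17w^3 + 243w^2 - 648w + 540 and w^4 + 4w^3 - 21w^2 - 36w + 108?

w^3 + w^2 - 24w + 36

Euclidean algorithm in ℚ[w]:
  w^5 - 7w^4 - 17w^3 + 243w^2 - 648w + 540 = (w - 11)(w^4 + 4w^3 - 21w^2 - 36w + 108) + (48w^3 + 48w^2 - 1152w + 1728)
  w^4 + 4w^3 - 21w^2 - 36w + 108 = ((1/48)w + 1/16)(48w^3 + 48w^2 - 1152w + 1728) + (0)
Last nonzero remainder: 48w^3 + 48w^2 - 1152w + 1728. Dividing through by 48 gives the monic gcd w^3 + w^2 - 24w + 36.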